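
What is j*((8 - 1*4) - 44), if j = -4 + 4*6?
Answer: -800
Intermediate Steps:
j = 20 (j = -4 + 24 = 20)
j*((8 - 1*4) - 44) = 20*((8 - 1*4) - 44) = 20*((8 - 4) - 44) = 20*(4 - 44) = 20*(-40) = -800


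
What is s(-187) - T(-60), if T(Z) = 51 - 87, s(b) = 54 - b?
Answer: 277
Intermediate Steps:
T(Z) = -36
s(-187) - T(-60) = (54 - 1*(-187)) - 1*(-36) = (54 + 187) + 36 = 241 + 36 = 277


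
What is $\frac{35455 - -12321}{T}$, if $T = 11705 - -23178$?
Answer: $\frac{47776}{34883} \approx 1.3696$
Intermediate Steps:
$T = 34883$ ($T = 11705 + 23178 = 34883$)
$\frac{35455 - -12321}{T} = \frac{35455 - -12321}{34883} = \left(35455 + 12321\right) \frac{1}{34883} = 47776 \cdot \frac{1}{34883} = \frac{47776}{34883}$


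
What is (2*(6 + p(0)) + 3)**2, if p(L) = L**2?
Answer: 225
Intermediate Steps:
(2*(6 + p(0)) + 3)**2 = (2*(6 + 0**2) + 3)**2 = (2*(6 + 0) + 3)**2 = (2*6 + 3)**2 = (12 + 3)**2 = 15**2 = 225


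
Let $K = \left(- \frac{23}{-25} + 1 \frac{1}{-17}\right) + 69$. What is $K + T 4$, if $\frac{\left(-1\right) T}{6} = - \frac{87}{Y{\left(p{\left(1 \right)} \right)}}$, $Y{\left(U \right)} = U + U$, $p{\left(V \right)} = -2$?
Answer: $- \frac{192159}{425} \approx -452.14$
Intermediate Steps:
$Y{\left(U \right)} = 2 U$
$T = - \frac{261}{2}$ ($T = - 6 \left(- \frac{87}{2 \left(-2\right)}\right) = - 6 \left(- \frac{87}{-4}\right) = - 6 \left(\left(-87\right) \left(- \frac{1}{4}\right)\right) = \left(-6\right) \frac{87}{4} = - \frac{261}{2} \approx -130.5$)
$K = \frac{29691}{425}$ ($K = \left(\left(-23\right) \left(- \frac{1}{25}\right) + 1 \left(- \frac{1}{17}\right)\right) + 69 = \left(\frac{23}{25} - \frac{1}{17}\right) + 69 = \frac{366}{425} + 69 = \frac{29691}{425} \approx 69.861$)
$K + T 4 = \frac{29691}{425} - 522 = - \frac{192159}{425}$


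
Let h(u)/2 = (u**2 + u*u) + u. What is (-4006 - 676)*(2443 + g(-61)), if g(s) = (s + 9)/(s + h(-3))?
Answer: -354825370/31 ≈ -1.1446e+7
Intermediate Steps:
h(u) = 2*u + 4*u**2 (h(u) = 2*((u**2 + u*u) + u) = 2*((u**2 + u**2) + u) = 2*(2*u**2 + u) = 2*(u + 2*u**2) = 2*u + 4*u**2)
g(s) = (9 + s)/(30 + s) (g(s) = (s + 9)/(s + 2*(-3)*(1 + 2*(-3))) = (9 + s)/(s + 2*(-3)*(1 - 6)) = (9 + s)/(s + 2*(-3)*(-5)) = (9 + s)/(s + 30) = (9 + s)/(30 + s))
(-4006 - 676)*(2443 + g(-61)) = (-4006 - 676)*(2443 + (9 - 61)/(30 - 61)) = -4682*(2443 - 52/(-31)) = -4682*(2443 - 1/31*(-52)) = -4682*(2443 + 52/31) = -4682*75785/31 = -354825370/31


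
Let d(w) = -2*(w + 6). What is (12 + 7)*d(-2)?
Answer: -152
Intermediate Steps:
d(w) = -12 - 2*w (d(w) = -2*(6 + w) = -12 - 2*w)
(12 + 7)*d(-2) = (12 + 7)*(-12 - 2*(-2)) = 19*(-12 + 4) = 19*(-8) = -152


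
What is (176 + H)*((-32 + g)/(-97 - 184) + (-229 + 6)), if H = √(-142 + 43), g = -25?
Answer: -11018656/281 - 187818*I*√11/281 ≈ -39212.0 - 2216.8*I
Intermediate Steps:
H = 3*I*√11 (H = √(-99) = 3*I*√11 ≈ 9.9499*I)
(176 + H)*((-32 + g)/(-97 - 184) + (-229 + 6)) = (176 + 3*I*√11)*((-32 - 25)/(-97 - 184) + (-229 + 6)) = (176 + 3*I*√11)*(-57/(-281) - 223) = (176 + 3*I*√11)*(-57*(-1/281) - 223) = (176 + 3*I*√11)*(57/281 - 223) = (176 + 3*I*√11)*(-62606/281) = -11018656/281 - 187818*I*√11/281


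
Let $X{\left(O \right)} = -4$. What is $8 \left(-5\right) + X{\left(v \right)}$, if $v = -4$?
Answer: $-44$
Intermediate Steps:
$8 \left(-5\right) + X{\left(v \right)} = 8 \left(-5\right) - 4 = -40 - 4 = -44$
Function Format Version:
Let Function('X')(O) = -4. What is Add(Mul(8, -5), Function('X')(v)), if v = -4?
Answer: -44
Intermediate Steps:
Add(Mul(8, -5), Function('X')(v)) = Add(Mul(8, -5), -4) = Add(-40, -4) = -44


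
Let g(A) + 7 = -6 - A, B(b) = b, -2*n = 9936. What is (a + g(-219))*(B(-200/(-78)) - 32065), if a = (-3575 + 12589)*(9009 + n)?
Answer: -45548070214300/39 ≈ -1.1679e+12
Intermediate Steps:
n = -4968 (n = -½*9936 = -4968)
g(A) = -13 - A (g(A) = -7 + (-6 - A) = -13 - A)
a = 36425574 (a = (-3575 + 12589)*(9009 - 4968) = 9014*4041 = 36425574)
(a + g(-219))*(B(-200/(-78)) - 32065) = (36425574 + (-13 - 1*(-219)))*(-200/(-78) - 32065) = (36425574 + (-13 + 219))*(-200*(-1/78) - 32065) = (36425574 + 206)*(100/39 - 32065) = 36425780*(-1250435/39) = -45548070214300/39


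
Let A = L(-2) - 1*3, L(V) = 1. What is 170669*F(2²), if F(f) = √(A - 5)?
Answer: 170669*I*√7 ≈ 4.5155e+5*I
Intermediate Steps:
A = -2 (A = 1 - 1*3 = 1 - 3 = -2)
F(f) = I*√7 (F(f) = √(-2 - 5) = √(-7) = I*√7)
170669*F(2²) = 170669*(I*√7) = 170669*I*√7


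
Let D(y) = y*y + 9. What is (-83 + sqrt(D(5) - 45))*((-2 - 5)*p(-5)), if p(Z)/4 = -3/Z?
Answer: 6972/5 - 84*I*sqrt(11)/5 ≈ 1394.4 - 55.719*I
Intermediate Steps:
p(Z) = -12/Z (p(Z) = 4*(-3/Z) = -12/Z)
D(y) = 9 + y**2 (D(y) = y**2 + 9 = 9 + y**2)
(-83 + sqrt(D(5) - 45))*((-2 - 5)*p(-5)) = (-83 + sqrt((9 + 5**2) - 45))*((-2 - 5)*(-12/(-5))) = (-83 + sqrt((9 + 25) - 45))*(-(-84)*(-1)/5) = (-83 + sqrt(34 - 45))*(-7*12/5) = (-83 + sqrt(-11))*(-84/5) = (-83 + I*sqrt(11))*(-84/5) = 6972/5 - 84*I*sqrt(11)/5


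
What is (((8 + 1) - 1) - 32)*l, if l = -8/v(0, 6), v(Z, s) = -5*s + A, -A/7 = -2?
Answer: -12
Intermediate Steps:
A = 14 (A = -7*(-2) = 14)
v(Z, s) = 14 - 5*s (v(Z, s) = -5*s + 14 = 14 - 5*s)
l = ½ (l = -8/(14 - 5*6) = -8/(14 - 30) = -8/(-16) = -8*(-1/16) = ½ ≈ 0.50000)
(((8 + 1) - 1) - 32)*l = (((8 + 1) - 1) - 32)*(½) = ((9 - 1) - 32)*(½) = (8 - 32)*(½) = -24*½ = -12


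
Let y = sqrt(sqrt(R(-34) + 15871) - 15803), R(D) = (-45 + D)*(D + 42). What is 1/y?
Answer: -I/sqrt(15803 - 7*sqrt(311)) ≈ -0.0079861*I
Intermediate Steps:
R(D) = (-45 + D)*(42 + D)
y = sqrt(-15803 + 7*sqrt(311)) (y = sqrt(sqrt((-1890 + (-34)**2 - 3*(-34)) + 15871) - 15803) = sqrt(sqrt((-1890 + 1156 + 102) + 15871) - 15803) = sqrt(sqrt(-632 + 15871) - 15803) = sqrt(sqrt(15239) - 15803) = sqrt(7*sqrt(311) - 15803) = sqrt(-15803 + 7*sqrt(311)) ≈ 125.22*I)
1/y = 1/(sqrt(-15803 + 7*sqrt(311))) = 1/sqrt(-15803 + 7*sqrt(311))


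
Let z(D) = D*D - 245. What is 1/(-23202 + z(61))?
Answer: -1/19726 ≈ -5.0695e-5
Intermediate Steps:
z(D) = -245 + D² (z(D) = D² - 245 = -245 + D²)
1/(-23202 + z(61)) = 1/(-23202 + (-245 + 61²)) = 1/(-23202 + (-245 + 3721)) = 1/(-23202 + 3476) = 1/(-19726) = -1/19726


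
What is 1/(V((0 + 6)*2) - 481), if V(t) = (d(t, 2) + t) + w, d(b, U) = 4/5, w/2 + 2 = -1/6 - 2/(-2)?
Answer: -15/7058 ≈ -0.0021252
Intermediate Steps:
w = -7/3 (w = -4 + 2*(-1/6 - 2/(-2)) = -4 + 2*(-1*⅙ - 2*(-½)) = -4 + 2*(-⅙ + 1) = -4 + 2*(⅚) = -4 + 5/3 = -7/3 ≈ -2.3333)
d(b, U) = ⅘ (d(b, U) = 4*(⅕) = ⅘)
V(t) = -23/15 + t (V(t) = (⅘ + t) - 7/3 = -23/15 + t)
1/(V((0 + 6)*2) - 481) = 1/((-23/15 + (0 + 6)*2) - 481) = 1/((-23/15 + 6*2) - 481) = 1/((-23/15 + 12) - 481) = 1/(157/15 - 481) = 1/(-7058/15) = -15/7058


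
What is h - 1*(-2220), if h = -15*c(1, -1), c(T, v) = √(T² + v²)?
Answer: 2220 - 15*√2 ≈ 2198.8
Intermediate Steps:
h = -15*√2 (h = -15*√(1² + (-1)²) = -15*√(1 + 1) = -15*√2 ≈ -21.213)
h - 1*(-2220) = -15*√2 - 1*(-2220) = -15*√2 + 2220 = 2220 - 15*√2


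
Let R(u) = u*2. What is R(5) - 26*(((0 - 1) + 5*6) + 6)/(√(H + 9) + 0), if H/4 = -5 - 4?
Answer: 10 + 910*I*√3/9 ≈ 10.0 + 175.13*I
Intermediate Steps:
H = -36 (H = 4*(-5 - 4) = 4*(-9) = -36)
R(u) = 2*u
R(5) - 26*(((0 - 1) + 5*6) + 6)/(√(H + 9) + 0) = 2*5 - 26*(((0 - 1) + 5*6) + 6)/(√(-36 + 9) + 0) = 10 - 26*((-1 + 30) + 6)/(√(-27) + 0) = 10 - 26*(29 + 6)/(3*I*√3 + 0) = 10 - 910/(3*I*√3) = 10 - 910*(-I*√3/9) = 10 - (-910)*I*√3/9 = 10 + 910*I*√3/9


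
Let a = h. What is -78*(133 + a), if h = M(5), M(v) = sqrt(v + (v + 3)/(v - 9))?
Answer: -10374 - 78*sqrt(3) ≈ -10509.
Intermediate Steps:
M(v) = sqrt(v + (3 + v)/(-9 + v))
h = sqrt(3) (h = sqrt((3 + 5 + 5*(-9 + 5))/(-9 + 5)) = sqrt((3 + 5 + 5*(-4))/(-4)) = sqrt(-(3 + 5 - 20)/4) = sqrt(-1/4*(-12)) = sqrt(3) ≈ 1.7320)
a = sqrt(3) ≈ 1.7320
-78*(133 + a) = -78*(133 + sqrt(3)) = -10374 - 78*sqrt(3)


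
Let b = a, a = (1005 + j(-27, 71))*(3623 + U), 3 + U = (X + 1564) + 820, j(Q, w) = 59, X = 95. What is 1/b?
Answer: 1/6489336 ≈ 1.5410e-7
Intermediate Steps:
U = 2476 (U = -3 + ((95 + 1564) + 820) = -3 + (1659 + 820) = -3 + 2479 = 2476)
a = 6489336 (a = (1005 + 59)*(3623 + 2476) = 1064*6099 = 6489336)
b = 6489336
1/b = 1/6489336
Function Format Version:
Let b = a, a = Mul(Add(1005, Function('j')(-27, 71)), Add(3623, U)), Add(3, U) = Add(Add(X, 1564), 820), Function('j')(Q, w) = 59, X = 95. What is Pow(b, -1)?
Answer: Rational(1, 6489336) ≈ 1.5410e-7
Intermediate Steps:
U = 2476 (U = Add(-3, Add(Add(95, 1564), 820)) = Add(-3, Add(1659, 820)) = Add(-3, 2479) = 2476)
a = 6489336 (a = Mul(Add(1005, 59), Add(3623, 2476)) = Mul(1064, 6099) = 6489336)
b = 6489336
Pow(b, -1) = Pow(6489336, -1) = Rational(1, 6489336)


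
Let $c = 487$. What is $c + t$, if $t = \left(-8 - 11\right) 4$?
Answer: $411$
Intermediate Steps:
$t = -76$ ($t = \left(-19\right) 4 = -76$)
$c + t = 487 - 76 = 411$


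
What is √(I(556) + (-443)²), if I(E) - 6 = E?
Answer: √196811 ≈ 443.63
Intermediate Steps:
I(E) = 6 + E
√(I(556) + (-443)²) = √((6 + 556) + (-443)²) = √(562 + 196249) = √196811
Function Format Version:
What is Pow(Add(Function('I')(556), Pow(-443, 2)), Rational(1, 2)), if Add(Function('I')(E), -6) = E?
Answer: Pow(196811, Rational(1, 2)) ≈ 443.63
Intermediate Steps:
Function('I')(E) = Add(6, E)
Pow(Add(Function('I')(556), Pow(-443, 2)), Rational(1, 2)) = Pow(Add(Add(6, 556), Pow(-443, 2)), Rational(1, 2)) = Pow(Add(562, 196249), Rational(1, 2)) = Pow(196811, Rational(1, 2))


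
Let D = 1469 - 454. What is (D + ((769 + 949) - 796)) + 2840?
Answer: 4777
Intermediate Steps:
D = 1015
(D + ((769 + 949) - 796)) + 2840 = (1015 + ((769 + 949) - 796)) + 2840 = (1015 + (1718 - 796)) + 2840 = (1015 + 922) + 2840 = 1937 + 2840 = 4777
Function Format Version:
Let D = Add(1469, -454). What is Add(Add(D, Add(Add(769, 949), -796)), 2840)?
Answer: 4777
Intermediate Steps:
D = 1015
Add(Add(D, Add(Add(769, 949), -796)), 2840) = Add(Add(1015, Add(Add(769, 949), -796)), 2840) = Add(Add(1015, Add(1718, -796)), 2840) = Add(Add(1015, 922), 2840) = Add(1937, 2840) = 4777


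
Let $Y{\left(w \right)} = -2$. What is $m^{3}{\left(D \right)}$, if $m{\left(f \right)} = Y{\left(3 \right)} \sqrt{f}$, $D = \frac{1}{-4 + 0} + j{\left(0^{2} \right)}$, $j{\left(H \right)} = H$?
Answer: $i \approx 1.0 i$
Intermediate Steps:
$D = - \frac{1}{4}$ ($D = \frac{1}{-4 + 0} + 0^{2} = \frac{1}{-4} + 0 = - \frac{1}{4} + 0 = - \frac{1}{4} \approx -0.25$)
$m{\left(f \right)} = - 2 \sqrt{f}$
$m^{3}{\left(D \right)} = \left(- 2 \sqrt{- \frac{1}{4}}\right)^{3} = \left(- 2 \frac{i}{2}\right)^{3} = \left(- i\right)^{3} = i$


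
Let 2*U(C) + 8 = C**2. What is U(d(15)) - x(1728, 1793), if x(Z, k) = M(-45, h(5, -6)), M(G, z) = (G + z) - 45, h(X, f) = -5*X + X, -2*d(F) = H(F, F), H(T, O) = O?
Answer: 1073/8 ≈ 134.13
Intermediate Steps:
d(F) = -F/2
U(C) = -4 + C**2/2
h(X, f) = -4*X
M(G, z) = -45 + G + z
x(Z, k) = -110 (x(Z, k) = -45 - 45 - 4*5 = -45 - 45 - 20 = -110)
U(d(15)) - x(1728, 1793) = (-4 + (-1/2*15)**2/2) - 1*(-110) = (-4 + (-15/2)**2/2) + 110 = (-4 + (1/2)*(225/4)) + 110 = (-4 + 225/8) + 110 = 193/8 + 110 = 1073/8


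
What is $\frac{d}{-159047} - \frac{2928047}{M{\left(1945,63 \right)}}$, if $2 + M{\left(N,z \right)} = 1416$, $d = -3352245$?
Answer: $- \frac{65851002397}{32127494} \approx -2049.7$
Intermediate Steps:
$M{\left(N,z \right)} = 1414$ ($M{\left(N,z \right)} = -2 + 1416 = 1414$)
$\frac{d}{-159047} - \frac{2928047}{M{\left(1945,63 \right)}} = - \frac{3352245}{-159047} - \frac{2928047}{1414} = \left(-3352245\right) \left(- \frac{1}{159047}\right) - \frac{2928047}{1414} = \frac{3352245}{159047} - \frac{2928047}{1414} = - \frac{65851002397}{32127494}$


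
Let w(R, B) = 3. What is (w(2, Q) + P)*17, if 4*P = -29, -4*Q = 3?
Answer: -289/4 ≈ -72.250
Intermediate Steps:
Q = -¾ (Q = -¼*3 = -¾ ≈ -0.75000)
P = -29/4 (P = (¼)*(-29) = -29/4 ≈ -7.2500)
(w(2, Q) + P)*17 = (3 - 29/4)*17 = -17/4*17 = -289/4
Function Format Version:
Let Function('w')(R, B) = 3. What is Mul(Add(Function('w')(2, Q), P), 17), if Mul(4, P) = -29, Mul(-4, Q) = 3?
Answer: Rational(-289, 4) ≈ -72.250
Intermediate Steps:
Q = Rational(-3, 4) (Q = Mul(Rational(-1, 4), 3) = Rational(-3, 4) ≈ -0.75000)
P = Rational(-29, 4) (P = Mul(Rational(1, 4), -29) = Rational(-29, 4) ≈ -7.2500)
Mul(Add(Function('w')(2, Q), P), 17) = Mul(Add(3, Rational(-29, 4)), 17) = Mul(Rational(-17, 4), 17) = Rational(-289, 4)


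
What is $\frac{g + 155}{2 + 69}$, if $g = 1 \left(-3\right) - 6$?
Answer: $\frac{146}{71} \approx 2.0563$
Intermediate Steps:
$g = -9$ ($g = -3 - 6 = -9$)
$\frac{g + 155}{2 + 69} = \frac{-9 + 155}{2 + 69} = \frac{1}{71} \cdot 146 = \frac{146}{71}$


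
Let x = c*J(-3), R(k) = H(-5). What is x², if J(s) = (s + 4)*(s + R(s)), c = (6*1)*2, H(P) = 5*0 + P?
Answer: 9216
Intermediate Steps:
H(P) = P (H(P) = 0 + P = P)
R(k) = -5
c = 12 (c = 6*2 = 12)
J(s) = (-5 + s)*(4 + s) (J(s) = (s + 4)*(s - 5) = (4 + s)*(-5 + s) = (-5 + s)*(4 + s))
x = -96 (x = 12*(-20 + (-3)² - 1*(-3)) = 12*(-20 + 9 + 3) = 12*(-8) = -96)
x² = (-96)² = 9216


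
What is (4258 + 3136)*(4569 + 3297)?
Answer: 58161204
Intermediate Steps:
(4258 + 3136)*(4569 + 3297) = 7394*7866 = 58161204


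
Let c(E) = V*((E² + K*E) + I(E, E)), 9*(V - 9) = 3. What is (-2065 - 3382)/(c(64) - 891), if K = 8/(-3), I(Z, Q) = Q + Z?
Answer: -49023/332461 ≈ -0.14745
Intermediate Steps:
V = 28/3 (V = 9 + (⅑)*3 = 9 + ⅓ = 28/3 ≈ 9.3333)
K = -8/3 (K = 8*(-⅓) = -8/3 ≈ -2.6667)
c(E) = -56*E/9 + 28*E²/3 (c(E) = 28*((E² - 8*E/3) + (E + E))/3 = 28*((E² - 8*E/3) + 2*E)/3 = 28*(E² - 2*E/3)/3 = -56*E/9 + 28*E²/3)
(-2065 - 3382)/(c(64) - 891) = (-2065 - 3382)/((28/9)*64*(-2 + 3*64) - 891) = -5447/((28/9)*64*(-2 + 192) - 891) = -5447/((28/9)*64*190 - 891) = -5447/(340480/9 - 891) = -5447/332461/9 = -5447*9/332461 = -49023/332461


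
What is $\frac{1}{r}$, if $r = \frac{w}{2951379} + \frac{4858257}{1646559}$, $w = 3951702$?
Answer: $\frac{179985913143}{772046969623} \approx 0.23313$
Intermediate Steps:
$r = \frac{772046969623}{179985913143}$ ($r = \frac{3951702}{2951379} + \frac{4858257}{1646559} = 3951702 \cdot \frac{1}{2951379} + 4858257 \cdot \frac{1}{1646559} = \frac{439078}{327931} + \frac{1619419}{548853} = \frac{772046969623}{179985913143} \approx 4.2895$)
$\frac{1}{r} = \frac{1}{\frac{772046969623}{179985913143}} = \frac{179985913143}{772046969623}$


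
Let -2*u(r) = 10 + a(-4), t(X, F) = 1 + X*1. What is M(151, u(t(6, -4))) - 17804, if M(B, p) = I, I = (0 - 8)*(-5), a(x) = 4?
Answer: -17764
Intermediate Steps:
t(X, F) = 1 + X
u(r) = -7 (u(r) = -(10 + 4)/2 = -1/2*14 = -7)
I = 40 (I = -8*(-5) = 40)
M(B, p) = 40
M(151, u(t(6, -4))) - 17804 = 40 - 17804 = -17764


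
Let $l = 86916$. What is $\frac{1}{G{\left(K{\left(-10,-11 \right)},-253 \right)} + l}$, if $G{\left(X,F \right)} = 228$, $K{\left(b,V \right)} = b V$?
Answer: $\frac{1}{87144} \approx 1.1475 \cdot 10^{-5}$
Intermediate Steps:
$K{\left(b,V \right)} = V b$
$\frac{1}{G{\left(K{\left(-10,-11 \right)},-253 \right)} + l} = \frac{1}{228 + 86916} = \frac{1}{87144}$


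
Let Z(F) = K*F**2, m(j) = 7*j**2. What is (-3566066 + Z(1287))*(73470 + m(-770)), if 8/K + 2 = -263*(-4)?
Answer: -525312858157732/35 ≈ -1.5009e+13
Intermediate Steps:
K = 4/525 (K = 8/(-2 - 263*(-4)) = 8/(-2 + 1052) = 8/1050 = 8*(1/1050) = 4/525 ≈ 0.0076190)
Z(F) = 4*F**2/525
(-3566066 + Z(1287))*(73470 + m(-770)) = (-3566066 + (4/525)*1287**2)*(73470 + 7*(-770)**2) = (-3566066 + (4/525)*1656369)*(73470 + 7*592900) = (-3566066 + 2208492/175)*(73470 + 4150300) = -621853058/175*4223770 = -525312858157732/35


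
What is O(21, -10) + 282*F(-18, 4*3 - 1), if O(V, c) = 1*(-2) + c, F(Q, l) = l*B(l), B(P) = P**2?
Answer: 375330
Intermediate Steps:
F(Q, l) = l**3 (F(Q, l) = l*l**2 = l**3)
O(V, c) = -2 + c
O(21, -10) + 282*F(-18, 4*3 - 1) = (-2 - 10) + 282*(4*3 - 1)**3 = -12 + 282*(12 - 1)**3 = -12 + 282*11**3 = -12 + 282*1331 = -12 + 375342 = 375330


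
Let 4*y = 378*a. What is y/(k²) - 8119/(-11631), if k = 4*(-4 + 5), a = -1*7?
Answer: -15128005/372192 ≈ -40.646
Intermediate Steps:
a = -7
k = 4 (k = 4*1 = 4)
y = -1323/2 (y = (378*(-7))/4 = (¼)*(-2646) = -1323/2 ≈ -661.50)
y/(k²) - 8119/(-11631) = -1323/(2*(4²)) - 8119/(-11631) = -1323/2/16 - 8119*(-1/11631) = -1323/2*1/16 + 8119/11631 = -1323/32 + 8119/11631 = -15128005/372192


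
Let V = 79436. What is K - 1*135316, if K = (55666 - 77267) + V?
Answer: -77481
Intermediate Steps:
K = 57835 (K = (55666 - 77267) + 79436 = -21601 + 79436 = 57835)
K - 1*135316 = 57835 - 1*135316 = 57835 - 135316 = -77481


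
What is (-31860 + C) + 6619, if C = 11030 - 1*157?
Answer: -14368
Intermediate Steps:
C = 10873 (C = 11030 - 157 = 10873)
(-31860 + C) + 6619 = (-31860 + 10873) + 6619 = -20987 + 6619 = -14368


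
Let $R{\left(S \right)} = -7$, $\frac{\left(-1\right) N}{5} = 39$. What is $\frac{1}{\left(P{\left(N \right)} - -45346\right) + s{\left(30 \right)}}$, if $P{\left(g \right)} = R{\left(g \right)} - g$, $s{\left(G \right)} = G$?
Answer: $\frac{1}{45564} \approx 2.1947 \cdot 10^{-5}$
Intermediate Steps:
$N = -195$ ($N = \left(-5\right) 39 = -195$)
$P{\left(g \right)} = -7 - g$
$\frac{1}{\left(P{\left(N \right)} - -45346\right) + s{\left(30 \right)}} = \frac{1}{\left(\left(-7 - -195\right) - -45346\right) + 30} = \frac{1}{\left(\left(-7 + 195\right) + 45346\right) + 30} = \frac{1}{\left(188 + 45346\right) + 30} = \frac{1}{45534 + 30} = \frac{1}{45564}$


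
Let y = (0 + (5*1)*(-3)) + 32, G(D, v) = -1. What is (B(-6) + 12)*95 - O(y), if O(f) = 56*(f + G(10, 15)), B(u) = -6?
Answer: -326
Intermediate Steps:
y = 17 (y = (0 + 5*(-3)) + 32 = (0 - 15) + 32 = -15 + 32 = 17)
O(f) = -56 + 56*f (O(f) = 56*(f - 1) = 56*(-1 + f) = -56 + 56*f)
(B(-6) + 12)*95 - O(y) = (-6 + 12)*95 - (-56 + 56*17) = 6*95 - (-56 + 952) = 570 - 1*896 = 570 - 896 = -326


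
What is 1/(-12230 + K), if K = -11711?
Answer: -1/23941 ≈ -4.1769e-5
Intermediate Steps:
1/(-12230 + K) = 1/(-12230 - 11711) = 1/(-23941) = -1/23941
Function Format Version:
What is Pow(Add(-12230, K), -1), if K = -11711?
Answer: Rational(-1, 23941) ≈ -4.1769e-5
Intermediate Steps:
Pow(Add(-12230, K), -1) = Pow(Add(-12230, -11711), -1) = Pow(-23941, -1) = Rational(-1, 23941)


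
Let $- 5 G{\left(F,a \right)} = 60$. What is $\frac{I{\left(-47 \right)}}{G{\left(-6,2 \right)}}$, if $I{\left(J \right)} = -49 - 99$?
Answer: $\frac{37}{3} \approx 12.333$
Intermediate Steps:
$I{\left(J \right)} = -148$ ($I{\left(J \right)} = -49 - 99 = -148$)
$G{\left(F,a \right)} = -12$ ($G{\left(F,a \right)} = \left(- \frac{1}{5}\right) 60 = -12$)
$\frac{I{\left(-47 \right)}}{G{\left(-6,2 \right)}} = - \frac{148}{-12} = \left(-148\right) \left(- \frac{1}{12}\right) = \frac{37}{3}$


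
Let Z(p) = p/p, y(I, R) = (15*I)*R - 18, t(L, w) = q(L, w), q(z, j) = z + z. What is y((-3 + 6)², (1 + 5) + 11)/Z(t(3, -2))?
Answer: 2277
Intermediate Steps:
q(z, j) = 2*z
t(L, w) = 2*L
y(I, R) = -18 + 15*I*R (y(I, R) = 15*I*R - 18 = -18 + 15*I*R)
Z(p) = 1
y((-3 + 6)², (1 + 5) + 11)/Z(t(3, -2)) = (-18 + 15*(-3 + 6)²*((1 + 5) + 11))/1 = (-18 + 15*3²*(6 + 11))*1 = (-18 + 15*9*17)*1 = (-18 + 2295)*1 = 2277*1 = 2277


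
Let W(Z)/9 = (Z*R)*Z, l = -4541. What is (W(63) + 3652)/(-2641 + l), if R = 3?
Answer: -110815/7182 ≈ -15.430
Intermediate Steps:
W(Z) = 27*Z² (W(Z) = 9*((Z*3)*Z) = 9*((3*Z)*Z) = 9*(3*Z²) = 27*Z²)
(W(63) + 3652)/(-2641 + l) = (27*63² + 3652)/(-2641 - 4541) = (27*3969 + 3652)/(-7182) = (107163 + 3652)*(-1/7182) = 110815*(-1/7182) = -110815/7182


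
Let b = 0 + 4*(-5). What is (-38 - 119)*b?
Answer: 3140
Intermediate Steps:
b = -20 (b = 0 - 20 = -20)
(-38 - 119)*b = (-38 - 119)*(-20) = -157*(-20) = 3140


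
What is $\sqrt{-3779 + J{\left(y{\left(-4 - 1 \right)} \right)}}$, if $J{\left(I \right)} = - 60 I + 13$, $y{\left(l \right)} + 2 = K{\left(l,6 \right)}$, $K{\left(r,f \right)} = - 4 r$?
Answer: $i \sqrt{4846} \approx 69.613 i$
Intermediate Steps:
$y{\left(l \right)} = -2 - 4 l$
$J{\left(I \right)} = 13 - 60 I$
$\sqrt{-3779 + J{\left(y{\left(-4 - 1 \right)} \right)}} = \sqrt{-3779 + \left(13 - 60 \left(-2 - 4 \left(-4 - 1\right)\right)\right)} = \sqrt{-3779 + \left(13 - 60 \left(-2 - -20\right)\right)} = \sqrt{-3779 + \left(13 - 60 \left(-2 + 20\right)\right)} = \sqrt{-3779 + \left(13 - 1080\right)} = \sqrt{-3779 - 1067} = \sqrt{-4846} = i \sqrt{4846}$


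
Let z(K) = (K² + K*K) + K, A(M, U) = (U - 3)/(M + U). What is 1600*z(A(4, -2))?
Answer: 16000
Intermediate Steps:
A(M, U) = (-3 + U)/(M + U)
z(K) = K + 2*K² (z(K) = (K² + K²) + K = 2*K² + K = K + 2*K²)
1600*z(A(4, -2)) = 1600*(((-3 - 2)/(4 - 2))*(1 + 2*((-3 - 2)/(4 - 2)))) = 1600*((-5/2)*(1 + 2*(-5/2))) = 1600*(((½)*(-5))*(1 + 2*((½)*(-5)))) = 1600*(-5*(1 + 2*(-5/2))/2) = 1600*(-5*(1 - 5)/2) = 1600*(-5/2*(-4)) = 1600*10 = 16000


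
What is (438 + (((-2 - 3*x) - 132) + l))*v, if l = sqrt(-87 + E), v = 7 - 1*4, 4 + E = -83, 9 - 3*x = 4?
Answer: 897 + 3*I*sqrt(174) ≈ 897.0 + 39.573*I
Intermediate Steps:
x = 5/3 (x = 3 - 1/3*4 = 3 - 4/3 = 5/3 ≈ 1.6667)
E = -87 (E = -4 - 83 = -87)
v = 3 (v = 7 - 4 = 3)
l = I*sqrt(174) (l = sqrt(-87 - 87) = sqrt(-174) = I*sqrt(174) ≈ 13.191*I)
(438 + (((-2 - 3*x) - 132) + l))*v = (438 + (((-2 - 3*5/3) - 132) + I*sqrt(174)))*3 = (438 + (((-2 - 5) - 132) + I*sqrt(174)))*3 = (438 + ((-7 - 132) + I*sqrt(174)))*3 = (438 + (-139 + I*sqrt(174)))*3 = (299 + I*sqrt(174))*3 = 897 + 3*I*sqrt(174)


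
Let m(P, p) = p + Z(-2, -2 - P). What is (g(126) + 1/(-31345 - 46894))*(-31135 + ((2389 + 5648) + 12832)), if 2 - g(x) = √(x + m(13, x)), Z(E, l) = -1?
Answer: -1606392882/78239 + 10266*√251 ≈ 1.4211e+5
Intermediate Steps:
m(P, p) = -1 + p (m(P, p) = p - 1 = -1 + p)
g(x) = 2 - √(-1 + 2*x) (g(x) = 2 - √(x + (-1 + x)) = 2 - √(-1 + 2*x))
(g(126) + 1/(-31345 - 46894))*(-31135 + ((2389 + 5648) + 12832)) = ((2 - √(-1 + 2*126)) + 1/(-31345 - 46894))*(-31135 + ((2389 + 5648) + 12832)) = ((2 - √(-1 + 252)) + 1/(-78239))*(-31135 + (8037 + 12832)) = ((2 - √251) - 1/78239)*(-31135 + 20869) = (156477/78239 - √251)*(-10266) = -1606392882/78239 + 10266*√251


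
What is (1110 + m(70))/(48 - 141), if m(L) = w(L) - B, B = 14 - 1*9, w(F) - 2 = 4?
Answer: -1111/93 ≈ -11.946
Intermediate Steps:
w(F) = 6 (w(F) = 2 + 4 = 6)
B = 5 (B = 14 - 9 = 5)
m(L) = 1 (m(L) = 6 - 1*5 = 6 - 5 = 1)
(1110 + m(70))/(48 - 141) = (1110 + 1)/(48 - 141) = 1111/(-93) = 1111*(-1/93) = -1111/93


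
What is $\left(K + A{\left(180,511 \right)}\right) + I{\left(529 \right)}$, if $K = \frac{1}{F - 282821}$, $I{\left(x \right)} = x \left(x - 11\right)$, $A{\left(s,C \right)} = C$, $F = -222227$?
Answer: $\frac{138652342583}{505048} \approx 2.7453 \cdot 10^{5}$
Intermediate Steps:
$I{\left(x \right)} = x \left(-11 + x\right)$
$K = - \frac{1}{505048}$ ($K = \frac{1}{-222227 - 282821} = \frac{1}{-505048} = - \frac{1}{505048} \approx -1.98 \cdot 10^{-6}$)
$\left(K + A{\left(180,511 \right)}\right) + I{\left(529 \right)} = \left(- \frac{1}{505048} + 511\right) + 529 \left(-11 + 529\right) = \frac{258079527}{505048} + 529 \cdot 518 = \frac{258079527}{505048} + 274022 = \frac{138652342583}{505048}$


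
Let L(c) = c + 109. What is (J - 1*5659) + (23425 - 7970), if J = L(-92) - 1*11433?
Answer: -1620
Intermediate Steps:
L(c) = 109 + c
J = -11416 (J = (109 - 92) - 1*11433 = 17 - 11433 = -11416)
(J - 1*5659) + (23425 - 7970) = (-11416 - 1*5659) + (23425 - 7970) = (-11416 - 5659) + 15455 = -17075 + 15455 = -1620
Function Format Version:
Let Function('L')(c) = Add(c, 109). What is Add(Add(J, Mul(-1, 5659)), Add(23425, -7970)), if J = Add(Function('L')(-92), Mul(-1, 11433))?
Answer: -1620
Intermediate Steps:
Function('L')(c) = Add(109, c)
J = -11416 (J = Add(Add(109, -92), Mul(-1, 11433)) = Add(17, -11433) = -11416)
Add(Add(J, Mul(-1, 5659)), Add(23425, -7970)) = Add(Add(-11416, Mul(-1, 5659)), Add(23425, -7970)) = Add(Add(-11416, -5659), 15455) = Add(-17075, 15455) = -1620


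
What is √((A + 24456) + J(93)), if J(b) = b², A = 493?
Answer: √33598 ≈ 183.30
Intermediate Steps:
√((A + 24456) + J(93)) = √((493 + 24456) + 93²) = √(24949 + 8649) = √33598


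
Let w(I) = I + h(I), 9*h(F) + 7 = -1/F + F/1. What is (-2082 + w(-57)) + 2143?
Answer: -1595/513 ≈ -3.1092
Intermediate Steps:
h(F) = -7/9 - 1/(9*F) + F/9 (h(F) = -7/9 + (-1/F + F/1)/9 = -7/9 + (-1/F + F*1)/9 = -7/9 + (-1/F + F)/9 = -7/9 + (F - 1/F)/9 = -7/9 + (-1/(9*F) + F/9) = -7/9 - 1/(9*F) + F/9)
w(I) = I + (-1 + I*(-7 + I))/(9*I)
(-2082 + w(-57)) + 2143 = (-2082 + (⅑)*(-1 - 7*(-57) + 10*(-57)²)/(-57)) + 2143 = (-2082 + (⅑)*(-1/57)*(-1 + 399 + 10*3249)) + 2143 = (-2082 + (⅑)*(-1/57)*(-1 + 399 + 32490)) + 2143 = (-2082 + (⅑)*(-1/57)*32888) + 2143 = (-2082 - 32888/513) + 2143 = -1100954/513 + 2143 = -1595/513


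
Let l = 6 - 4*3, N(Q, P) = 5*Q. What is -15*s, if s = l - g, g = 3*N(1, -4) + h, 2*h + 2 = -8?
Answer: 240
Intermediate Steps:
h = -5 (h = -1 + (1/2)*(-8) = -1 - 4 = -5)
l = -6 (l = 6 - 12 = -6)
g = 10 (g = 3*(5*1) - 5 = 3*5 - 5 = 15 - 5 = 10)
s = -16 (s = -6 - 1*10 = -6 - 10 = -16)
-15*s = -15*(-16) = 240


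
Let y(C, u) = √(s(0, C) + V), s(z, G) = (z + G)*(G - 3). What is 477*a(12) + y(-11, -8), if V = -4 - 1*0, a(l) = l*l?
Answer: 68688 + 5*√6 ≈ 68700.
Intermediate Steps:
a(l) = l²
V = -4 (V = -4 + 0 = -4)
s(z, G) = (-3 + G)*(G + z) (s(z, G) = (G + z)*(-3 + G) = (-3 + G)*(G + z))
y(C, u) = √(-4 + C² - 3*C) (y(C, u) = √((C² - 3*C - 3*0 + C*0) - 4) = √((C² - 3*C + 0 + 0) - 4) = √((C² - 3*C) - 4) = √(-4 + C² - 3*C))
477*a(12) + y(-11, -8) = 477*12² + √(-4 + (-11)² - 3*(-11)) = 477*144 + √(-4 + 121 + 33) = 68688 + √150 = 68688 + 5*√6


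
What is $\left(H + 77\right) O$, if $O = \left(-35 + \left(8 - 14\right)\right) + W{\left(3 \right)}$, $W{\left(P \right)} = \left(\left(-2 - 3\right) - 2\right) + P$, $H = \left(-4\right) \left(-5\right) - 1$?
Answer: $-4320$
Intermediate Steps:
$H = 19$ ($H = 20 - 1 = 19$)
$W{\left(P \right)} = -7 + P$ ($W{\left(P \right)} = \left(-5 - 2\right) + P = -7 + P$)
$O = -45$ ($O = \left(-35 + \left(8 - 14\right)\right) + \left(-7 + 3\right) = \left(-35 - 6\right) - 4 = -41 - 4 = -45$)
$\left(H + 77\right) O = \left(19 + 77\right) \left(-45\right) = 96 \left(-45\right) = -4320$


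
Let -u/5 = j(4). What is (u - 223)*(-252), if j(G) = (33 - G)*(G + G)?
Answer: 348516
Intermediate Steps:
j(G) = 2*G*(33 - G) (j(G) = (33 - G)*(2*G) = 2*G*(33 - G))
u = -1160 (u = -10*4*(33 - 1*4) = -10*4*(33 - 4) = -10*4*29 = -5*232 = -1160)
(u - 223)*(-252) = (-1160 - 223)*(-252) = -1383*(-252) = 348516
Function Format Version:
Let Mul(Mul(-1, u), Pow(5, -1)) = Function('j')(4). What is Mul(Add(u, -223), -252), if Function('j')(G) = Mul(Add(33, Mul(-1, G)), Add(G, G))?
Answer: 348516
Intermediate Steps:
Function('j')(G) = Mul(2, G, Add(33, Mul(-1, G))) (Function('j')(G) = Mul(Add(33, Mul(-1, G)), Mul(2, G)) = Mul(2, G, Add(33, Mul(-1, G))))
u = -1160 (u = Mul(-5, Mul(2, 4, Add(33, Mul(-1, 4)))) = Mul(-5, Mul(2, 4, Add(33, -4))) = Mul(-5, Mul(2, 4, 29)) = Mul(-5, 232) = -1160)
Mul(Add(u, -223), -252) = Mul(Add(-1160, -223), -252) = Mul(-1383, -252) = 348516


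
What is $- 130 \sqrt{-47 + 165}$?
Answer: $- 130 \sqrt{118} \approx -1412.2$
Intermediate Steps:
$- 130 \sqrt{-47 + 165} = - 130 \sqrt{118}$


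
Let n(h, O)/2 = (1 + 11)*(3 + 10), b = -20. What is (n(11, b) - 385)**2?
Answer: 5329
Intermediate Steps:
n(h, O) = 312 (n(h, O) = 2*((1 + 11)*(3 + 10)) = 2*(12*13) = 2*156 = 312)
(n(11, b) - 385)**2 = (312 - 385)**2 = (-73)**2 = 5329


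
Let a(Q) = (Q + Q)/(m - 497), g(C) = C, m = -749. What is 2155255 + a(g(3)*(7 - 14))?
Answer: 191817698/89 ≈ 2.1553e+6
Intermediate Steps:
a(Q) = -Q/623 (a(Q) = (Q + Q)/(-749 - 497) = (2*Q)/(-1246) = (2*Q)*(-1/1246) = -Q/623)
2155255 + a(g(3)*(7 - 14)) = 2155255 - 3*(7 - 14)/623 = 2155255 - 3*(-7)/623 = 2155255 - 1/623*(-21) = 2155255 + 3/89 = 191817698/89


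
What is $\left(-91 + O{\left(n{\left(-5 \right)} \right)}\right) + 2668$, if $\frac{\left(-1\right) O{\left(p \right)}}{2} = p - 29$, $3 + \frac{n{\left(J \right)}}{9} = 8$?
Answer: $2545$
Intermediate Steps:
$n{\left(J \right)} = 45$ ($n{\left(J \right)} = -27 + 9 \cdot 8 = -27 + 72 = 45$)
$O{\left(p \right)} = 58 - 2 p$ ($O{\left(p \right)} = - 2 \left(p - 29\right) = - 2 \left(-29 + p\right) = 58 - 2 p$)
$\left(-91 + O{\left(n{\left(-5 \right)} \right)}\right) + 2668 = \left(-91 + \left(58 - 90\right)\right) + 2668 = \left(-91 - 32\right) + 2668 = -123 + 2668 = 2545$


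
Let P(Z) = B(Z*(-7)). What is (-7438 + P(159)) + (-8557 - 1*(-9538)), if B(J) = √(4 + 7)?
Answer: -6457 + √11 ≈ -6453.7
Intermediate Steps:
B(J) = √11
P(Z) = √11
(-7438 + P(159)) + (-8557 - 1*(-9538)) = (-7438 + √11) + (-8557 - 1*(-9538)) = (-7438 + √11) + (-8557 + 9538) = (-7438 + √11) + 981 = -6457 + √11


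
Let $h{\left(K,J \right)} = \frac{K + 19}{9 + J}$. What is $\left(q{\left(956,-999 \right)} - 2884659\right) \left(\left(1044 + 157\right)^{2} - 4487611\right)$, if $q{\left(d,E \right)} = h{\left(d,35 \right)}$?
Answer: $\frac{193255148994705}{22} \approx 8.7843 \cdot 10^{12}$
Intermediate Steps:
$h{\left(K,J \right)} = \frac{19 + K}{9 + J}$
$q{\left(d,E \right)} = \frac{19}{44} + \frac{d}{44}$ ($q{\left(d,E \right)} = \frac{19 + d}{9 + 35} = \frac{19 + d}{44} = \frac{19}{44} + \frac{d}{44}$)
$\left(q{\left(956,-999 \right)} - 2884659\right) \left(\left(1044 + 157\right)^{2} - 4487611\right) = \left(\left(\frac{19}{44} + \frac{1}{44} \cdot 956\right) - 2884659\right) \left(\left(1044 + 157\right)^{2} - 4487611\right) = \left(\left(\frac{19}{44} + \frac{239}{11}\right) - 2884659\right) \left(1201^{2} - 4487611\right) = \left(\frac{975}{44} - 2884659\right) \left(1442401 - 4487611\right) = \left(- \frac{126924021}{44}\right) \left(-3045210\right) = \frac{193255148994705}{22}$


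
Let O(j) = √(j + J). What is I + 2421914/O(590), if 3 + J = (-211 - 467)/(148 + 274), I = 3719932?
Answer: 3719932 + 1210957*√26062298/61759 ≈ 3.8200e+6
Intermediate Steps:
J = -972/211 (J = -3 + (-211 - 467)/(148 + 274) = -3 - 678/422 = -3 - 678*1/422 = -3 - 339/211 = -972/211 ≈ -4.6066)
O(j) = √(-972/211 + j) (O(j) = √(j - 972/211) = √(-972/211 + j))
I + 2421914/O(590) = 3719932 + 2421914/((√(-205092 + 44521*590)/211)) = 3719932 + 2421914/((√(-205092 + 26267390)/211)) = 3719932 + 2421914/((√26062298/211)) = 3719932 + 2421914*(√26062298/123518) = 3719932 + 1210957*√26062298/61759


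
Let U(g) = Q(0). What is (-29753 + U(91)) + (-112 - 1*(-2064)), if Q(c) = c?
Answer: -27801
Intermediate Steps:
U(g) = 0
(-29753 + U(91)) + (-112 - 1*(-2064)) = (-29753 + 0) + (-112 - 1*(-2064)) = -29753 + (-112 + 2064) = -29753 + 1952 = -27801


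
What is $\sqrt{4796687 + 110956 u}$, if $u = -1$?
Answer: $\sqrt{4685731} \approx 2164.7$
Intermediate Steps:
$\sqrt{4796687 + 110956 u} = \sqrt{4796687 + 110956 \left(-1\right)} = \sqrt{4796687 - 110956} = \sqrt{4685731}$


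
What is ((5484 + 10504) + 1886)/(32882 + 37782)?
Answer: 8937/35332 ≈ 0.25294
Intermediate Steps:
((5484 + 10504) + 1886)/(32882 + 37782) = (15988 + 1886)/70664 = 17874*(1/70664) = 8937/35332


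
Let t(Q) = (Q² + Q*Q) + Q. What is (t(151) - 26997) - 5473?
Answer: 13283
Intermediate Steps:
t(Q) = Q + 2*Q² (t(Q) = (Q² + Q²) + Q = 2*Q² + Q = Q + 2*Q²)
(t(151) - 26997) - 5473 = (151*(1 + 2*151) - 26997) - 5473 = (151*(1 + 302) - 26997) - 5473 = (151*303 - 26997) - 5473 = (45753 - 26997) - 5473 = 18756 - 5473 = 13283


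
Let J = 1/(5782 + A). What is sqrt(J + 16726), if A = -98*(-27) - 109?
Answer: sqrt(1157535566805)/8319 ≈ 129.33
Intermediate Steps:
A = 2537 (A = 2646 - 109 = 2537)
J = 1/8319 (J = 1/(5782 + 2537) = 1/8319 ≈ 0.00012021)
sqrt(J + 16726) = sqrt(1/8319 + 16726) = sqrt(139143595/8319) = sqrt(1157535566805)/8319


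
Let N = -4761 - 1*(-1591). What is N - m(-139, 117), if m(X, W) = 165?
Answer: -3335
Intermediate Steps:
N = -3170 (N = -4761 + 1591 = -3170)
N - m(-139, 117) = -3170 - 1*165 = -3170 - 165 = -3335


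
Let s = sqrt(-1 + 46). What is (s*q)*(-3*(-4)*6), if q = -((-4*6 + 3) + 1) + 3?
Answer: 4968*sqrt(5) ≈ 11109.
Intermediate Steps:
q = 23 (q = -((-24 + 3) + 1) + 3 = -(-21 + 1) + 3 = -1*(-20) + 3 = 20 + 3 = 23)
s = 3*sqrt(5) (s = sqrt(45) = 3*sqrt(5) ≈ 6.7082)
(s*q)*(-3*(-4)*6) = ((3*sqrt(5))*23)*(-3*(-4)*6) = (69*sqrt(5))*(12*6) = (69*sqrt(5))*72 = 4968*sqrt(5)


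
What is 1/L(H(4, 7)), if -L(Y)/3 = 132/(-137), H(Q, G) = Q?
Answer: 137/396 ≈ 0.34596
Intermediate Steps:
L(Y) = 396/137 (L(Y) = -396/(-137) = -396*(-1)/137 = -3*(-132/137) = 396/137)
1/L(H(4, 7)) = 1/(396/137) = 137/396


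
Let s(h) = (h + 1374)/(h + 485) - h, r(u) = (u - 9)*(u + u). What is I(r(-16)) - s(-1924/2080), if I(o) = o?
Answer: 616702649/774520 ≈ 796.24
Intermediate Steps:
r(u) = 2*u*(-9 + u) (r(u) = (-9 + u)*(2*u) = 2*u*(-9 + u))
s(h) = -h + (1374 + h)/(485 + h) (s(h) = (1374 + h)/(485 + h) - h = -h + (1374 + h)/(485 + h))
I(r(-16)) - s(-1924/2080) = 2*(-16)*(-9 - 16) - (1374 - (-1924/2080)**2 - (-931216)/2080)/(485 - 1924/2080) = 2*(-16)*(-25) - (1374 - (-1924*1/2080)**2 - (-931216)/2080)/(485 - 1924*1/2080) = 800 - (1374 - (-37/40)**2 - 484*(-37/40))/(485 - 37/40) = 800 - (1374 - 1*1369/1600 + 4477/10)/19363/40 = 800 - 40*(1374 - 1369/1600 + 4477/10)/19363 = 800 - 40*2913351/(19363*1600) = 800 - 1*2913351/774520 = 800 - 2913351/774520 = 616702649/774520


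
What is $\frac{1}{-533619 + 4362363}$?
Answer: $\frac{1}{3828744} \approx 2.6118 \cdot 10^{-7}$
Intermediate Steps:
$\frac{1}{-533619 + 4362363} = \frac{1}{3828744}$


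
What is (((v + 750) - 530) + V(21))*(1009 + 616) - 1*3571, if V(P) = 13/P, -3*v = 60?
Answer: 6771134/21 ≈ 3.2244e+5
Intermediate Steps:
v = -20 (v = -⅓*60 = -20)
(((v + 750) - 530) + V(21))*(1009 + 616) - 1*3571 = (((-20 + 750) - 530) + 13/21)*(1009 + 616) - 1*3571 = ((730 - 530) + 13*(1/21))*1625 - 3571 = (200 + 13/21)*1625 - 3571 = (4213/21)*1625 - 3571 = 6846125/21 - 3571 = 6771134/21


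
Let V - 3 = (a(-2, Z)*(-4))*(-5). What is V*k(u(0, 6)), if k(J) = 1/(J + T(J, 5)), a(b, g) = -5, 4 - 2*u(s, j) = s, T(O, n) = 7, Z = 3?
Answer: -97/9 ≈ -10.778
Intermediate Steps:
u(s, j) = 2 - s/2
k(J) = 1/(7 + J) (k(J) = 1/(J + 7) = 1/(7 + J))
V = -97 (V = 3 - 5*(-4)*(-5) = 3 + 20*(-5) = 3 - 100 = -97)
V*k(u(0, 6)) = -97/(7 + (2 - ½*0)) = -97/(7 + (2 + 0)) = -97/(7 + 2) = -97/9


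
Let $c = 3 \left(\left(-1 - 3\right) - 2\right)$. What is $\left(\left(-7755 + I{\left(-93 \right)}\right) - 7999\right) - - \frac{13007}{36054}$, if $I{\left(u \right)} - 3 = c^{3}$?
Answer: $- \frac{778140475}{36054} \approx -21583.0$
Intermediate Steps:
$c = -18$ ($c = 3 \left(\left(-1 - 3\right) - 2\right) = 3 \left(-4 - 2\right) = 3 \left(-6\right) = -18$)
$I{\left(u \right)} = -5829$ ($I{\left(u \right)} = 3 + \left(-18\right)^{3} = 3 - 5832 = -5829$)
$\left(\left(-7755 + I{\left(-93 \right)}\right) - 7999\right) - - \frac{13007}{36054} = \left(\left(-7755 - 5829\right) - 7999\right) - - \frac{13007}{36054} = \left(-13584 - 7999\right) - \left(-13007\right) \frac{1}{36054} = -21583 - - \frac{13007}{36054} = -21583 + \frac{13007}{36054} = - \frac{778140475}{36054}$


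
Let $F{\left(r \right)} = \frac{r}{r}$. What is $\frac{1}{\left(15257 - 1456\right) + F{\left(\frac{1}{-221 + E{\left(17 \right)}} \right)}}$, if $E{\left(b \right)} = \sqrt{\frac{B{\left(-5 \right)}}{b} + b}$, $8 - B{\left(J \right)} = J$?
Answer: $\frac{1}{13802} \approx 7.2453 \cdot 10^{-5}$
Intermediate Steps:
$B{\left(J \right)} = 8 - J$
$E{\left(b \right)} = \sqrt{b + \frac{13}{b}}$ ($E{\left(b \right)} = \sqrt{\frac{8 - -5}{b} + b} = \sqrt{\frac{8 + 5}{b} + b} = \sqrt{\frac{13}{b} + b} = \sqrt{b + \frac{13}{b}}$)
$F{\left(r \right)} = 1$
$\frac{1}{\left(15257 - 1456\right) + F{\left(\frac{1}{-221 + E{\left(17 \right)}} \right)}} = \frac{1}{\left(15257 - 1456\right) + 1} = \frac{1}{13801 + 1} = \frac{1}{13802}$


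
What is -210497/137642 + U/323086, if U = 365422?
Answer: -8855609409/22235101606 ≈ -0.39827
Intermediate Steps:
-210497/137642 + U/323086 = -210497/137642 + 365422/323086 = -210497*1/137642 + 365422*(1/323086) = -210497/137642 + 182711/161543 = -8855609409/22235101606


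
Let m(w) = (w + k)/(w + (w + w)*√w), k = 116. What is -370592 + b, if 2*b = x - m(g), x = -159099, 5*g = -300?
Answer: (-54016980*√15 + 13504231*I)/(30*(-I + 4*√15)) ≈ -4.5014e+5 - 0.029991*I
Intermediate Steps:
g = -60 (g = (⅕)*(-300) = -60)
m(w) = (116 + w)/(w + 2*w^(3/2)) (m(w) = (w + 116)/(w + (w + w)*√w) = (116 + w)/(w + (2*w)*√w) = (116 + w)/(w + 2*w^(3/2)))
b = -159099/2 - 28/(-60 - 240*I*√15) (b = (-159099 - (116 - 60)/(-60 + 2*(-60)^(3/2)))/2 = (-159099 - 56/(-60 + 2*(-120*I*√15)))/2 = (-159099 - 56/(-60 - 240*I*√15))/2 = -159099/2 - 28/(-60 - 240*I*√15) ≈ -79550.0 - 0.029998*I)
-370592 + b = -370592 + (-9545940*√15 + 2386471*I)/(30*(-I + 4*√15))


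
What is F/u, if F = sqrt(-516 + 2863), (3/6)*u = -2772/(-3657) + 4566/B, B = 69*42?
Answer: 25599*sqrt(2347)/119474 ≈ 10.380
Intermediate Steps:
B = 2898
u = 119474/25599 (u = 2*(-2772/(-3657) + 4566/2898) = 2*(-2772*(-1/3657) + 4566*(1/2898)) = 2*(924/1219 + 761/483) = 2*(59737/25599) = 119474/25599 ≈ 4.6671)
F = sqrt(2347) ≈ 48.446
F/u = sqrt(2347)/(119474/25599) = sqrt(2347)*(25599/119474) = 25599*sqrt(2347)/119474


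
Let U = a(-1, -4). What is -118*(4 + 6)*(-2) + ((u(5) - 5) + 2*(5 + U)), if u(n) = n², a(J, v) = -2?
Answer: 2386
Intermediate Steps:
U = -2
-118*(4 + 6)*(-2) + ((u(5) - 5) + 2*(5 + U)) = -118*(4 + 6)*(-2) + ((5² - 5) + 2*(5 - 2)) = -1180*(-2) + ((25 - 5) + 2*3) = -118*(-20) + (20 + 6) = 2360 + 26 = 2386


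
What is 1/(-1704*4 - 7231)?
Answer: -1/14047 ≈ -7.1190e-5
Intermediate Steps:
1/(-1704*4 - 7231) = 1/(-6816 - 7231) = 1/(-14047) = -1/14047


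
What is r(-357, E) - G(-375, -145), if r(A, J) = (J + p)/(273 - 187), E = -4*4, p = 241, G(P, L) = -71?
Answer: 6331/86 ≈ 73.616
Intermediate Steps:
E = -16
r(A, J) = 241/86 + J/86 (r(A, J) = (J + 241)/(273 - 187) = (241 + J)/86 = (241 + J)*(1/86) = 241/86 + J/86)
r(-357, E) - G(-375, -145) = (241/86 + (1/86)*(-16)) - 1*(-71) = (241/86 - 8/43) + 71 = 225/86 + 71 = 6331/86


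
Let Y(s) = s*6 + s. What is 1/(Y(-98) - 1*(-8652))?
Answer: 1/7966 ≈ 0.00012553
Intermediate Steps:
Y(s) = 7*s (Y(s) = 6*s + s = 7*s)
1/(Y(-98) - 1*(-8652)) = 1/(7*(-98) - 1*(-8652)) = 1/(-686 + 8652) = 1/7966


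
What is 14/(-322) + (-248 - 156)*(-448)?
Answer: 4162815/23 ≈ 1.8099e+5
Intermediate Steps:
14/(-322) + (-248 - 156)*(-448) = 14*(-1/322) - 404*(-448) = -1/23 + 180992 = 4162815/23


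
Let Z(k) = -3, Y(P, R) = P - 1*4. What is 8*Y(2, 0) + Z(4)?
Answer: -19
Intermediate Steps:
Y(P, R) = -4 + P (Y(P, R) = P - 4 = -4 + P)
8*Y(2, 0) + Z(4) = 8*(-4 + 2) - 3 = 8*(-2) - 3 = -16 - 3 = -19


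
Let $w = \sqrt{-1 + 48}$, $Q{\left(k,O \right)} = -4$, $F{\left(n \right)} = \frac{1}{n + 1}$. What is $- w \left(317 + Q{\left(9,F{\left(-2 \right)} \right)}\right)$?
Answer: $- 313 \sqrt{47} \approx -2145.8$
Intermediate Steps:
$F{\left(n \right)} = \frac{1}{1 + n}$
$w = \sqrt{47} \approx 6.8557$
$- w \left(317 + Q{\left(9,F{\left(-2 \right)} \right)}\right) = - \sqrt{47} \left(317 - 4\right) = - \sqrt{47} \cdot 313 = - 313 \sqrt{47}$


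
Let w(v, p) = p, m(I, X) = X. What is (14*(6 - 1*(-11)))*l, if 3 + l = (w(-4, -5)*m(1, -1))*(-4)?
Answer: -5474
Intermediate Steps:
l = -23 (l = -3 - 5*(-1)*(-4) = -3 + 5*(-4) = -3 - 20 = -23)
(14*(6 - 1*(-11)))*l = (14*(6 - 1*(-11)))*(-23) = (14*(6 + 11))*(-23) = (14*17)*(-23) = 238*(-23) = -5474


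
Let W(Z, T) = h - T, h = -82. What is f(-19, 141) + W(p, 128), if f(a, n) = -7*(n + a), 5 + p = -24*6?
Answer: -1064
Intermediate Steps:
p = -149 (p = -5 - 24*6 = -5 - 144 = -149)
f(a, n) = -7*a - 7*n (f(a, n) = -7*(a + n) = -7*a - 7*n)
W(Z, T) = -82 - T
f(-19, 141) + W(p, 128) = (-7*(-19) - 7*141) + (-82 - 1*128) = (133 - 987) + (-82 - 128) = -854 - 210 = -1064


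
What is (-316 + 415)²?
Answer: 9801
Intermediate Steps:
(-316 + 415)² = 99² = 9801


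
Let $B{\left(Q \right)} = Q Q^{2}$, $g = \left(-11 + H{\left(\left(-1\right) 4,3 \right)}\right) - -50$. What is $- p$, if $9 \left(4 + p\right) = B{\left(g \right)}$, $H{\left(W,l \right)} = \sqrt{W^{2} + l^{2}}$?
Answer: $- \frac{85148}{9} \approx -9460.9$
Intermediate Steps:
$g = 44$ ($g = \left(-11 + \sqrt{\left(\left(-1\right) 4\right)^{2} + 3^{2}}\right) - -50 = \left(-11 + \sqrt{\left(-4\right)^{2} + 9}\right) + 50 = \left(-11 + \sqrt{16 + 9}\right) + 50 = \left(-11 + \sqrt{25}\right) + 50 = \left(-11 + 5\right) + 50 = -6 + 50 = 44$)
$B{\left(Q \right)} = Q^{3}$
$p = \frac{85148}{9}$ ($p = -4 + \frac{44^{3}}{9} = -4 + \frac{1}{9} \cdot 85184 = -4 + \frac{85184}{9} = \frac{85148}{9} \approx 9460.9$)
$- p = \left(-1\right) \frac{85148}{9} = - \frac{85148}{9}$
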